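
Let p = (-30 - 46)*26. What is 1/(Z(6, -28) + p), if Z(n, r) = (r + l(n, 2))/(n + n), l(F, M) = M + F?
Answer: -3/5933 ≈ -0.00050565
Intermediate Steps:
l(F, M) = F + M
p = -1976 (p = -76*26 = -1976)
Z(n, r) = (2 + n + r)/(2*n) (Z(n, r) = (r + (n + 2))/(n + n) = (r + (2 + n))/((2*n)) = (2 + n + r)*(1/(2*n)) = (2 + n + r)/(2*n))
1/(Z(6, -28) + p) = 1/((1/2)*(2 + 6 - 28)/6 - 1976) = 1/((1/2)*(1/6)*(-20) - 1976) = 1/(-5/3 - 1976) = 1/(-5933/3) = -3/5933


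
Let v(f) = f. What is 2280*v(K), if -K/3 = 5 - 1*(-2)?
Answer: -47880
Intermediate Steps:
K = -21 (K = -3*(5 - 1*(-2)) = -3*(5 + 2) = -3*7 = -21)
2280*v(K) = 2280*(-21) = -47880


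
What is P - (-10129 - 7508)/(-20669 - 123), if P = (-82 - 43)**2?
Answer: 324857363/20792 ≈ 15624.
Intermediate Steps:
P = 15625 (P = (-125)**2 = 15625)
P - (-10129 - 7508)/(-20669 - 123) = 15625 - (-10129 - 7508)/(-20669 - 123) = 15625 - (-17637)/(-20792) = 15625 - (-17637)*(-1)/20792 = 15625 - 1*17637/20792 = 15625 - 17637/20792 = 324857363/20792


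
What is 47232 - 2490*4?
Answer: 37272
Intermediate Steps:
47232 - 2490*4 = 47232 - 9960 = 37272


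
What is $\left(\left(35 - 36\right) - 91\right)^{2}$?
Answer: $8464$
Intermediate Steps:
$\left(\left(35 - 36\right) - 91\right)^{2} = \left(-1 - 91\right)^{2} = \left(-92\right)^{2} = 8464$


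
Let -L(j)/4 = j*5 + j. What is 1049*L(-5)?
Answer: 125880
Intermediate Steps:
L(j) = -24*j (L(j) = -4*(j*5 + j) = -4*(5*j + j) = -24*j)
1049*L(-5) = 1049*(-24*(-5)) = 1049*120 = 125880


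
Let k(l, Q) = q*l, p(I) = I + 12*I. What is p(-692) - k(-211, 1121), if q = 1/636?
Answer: -5721245/636 ≈ -8995.7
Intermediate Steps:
p(I) = 13*I
q = 1/636 ≈ 0.0015723
k(l, Q) = l/636
p(-692) - k(-211, 1121) = 13*(-692) - (-211)/636 = -8996 - 1*(-211/636) = -8996 + 211/636 = -5721245/636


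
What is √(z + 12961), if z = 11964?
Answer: 5*√997 ≈ 157.88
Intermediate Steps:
√(z + 12961) = √(11964 + 12961) = √24925 = 5*√997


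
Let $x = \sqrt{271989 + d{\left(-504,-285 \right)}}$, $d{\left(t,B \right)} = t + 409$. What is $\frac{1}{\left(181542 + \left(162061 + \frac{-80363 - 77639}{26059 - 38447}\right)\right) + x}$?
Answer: $\frac{13183036958702}{4529888758985661705} - \frac{38365636 \sqrt{271894}}{4529888758985661705} \approx 2.9058 \cdot 10^{-6}$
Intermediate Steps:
$d{\left(t,B \right)} = 409 + t$
$x = \sqrt{271894}$ ($x = \sqrt{271989 + \left(409 - 504\right)} = \sqrt{271989 - 95} = \sqrt{271894} \approx 521.43$)
$\frac{1}{\left(181542 + \left(162061 + \frac{-80363 - 77639}{26059 - 38447}\right)\right) + x} = \frac{1}{\left(181542 + \left(162061 + \frac{-80363 - 77639}{26059 - 38447}\right)\right) + \sqrt{271894}} = \frac{1}{\left(181542 + \left(162061 - \frac{158002}{-12388}\right)\right) + \sqrt{271894}} = \frac{1}{\left(181542 + \left(162061 - - \frac{79001}{6194}\right)\right) + \sqrt{271894}} = \frac{1}{\left(181542 + \left(162061 + \frac{79001}{6194}\right)\right) + \sqrt{271894}} = \frac{1}{\left(181542 + \frac{1003884835}{6194}\right) + \sqrt{271894}} = \frac{1}{\frac{2128355983}{6194} + \sqrt{271894}}$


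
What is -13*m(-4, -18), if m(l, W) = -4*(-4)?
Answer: -208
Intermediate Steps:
m(l, W) = 16
-13*m(-4, -18) = -13*16 = -208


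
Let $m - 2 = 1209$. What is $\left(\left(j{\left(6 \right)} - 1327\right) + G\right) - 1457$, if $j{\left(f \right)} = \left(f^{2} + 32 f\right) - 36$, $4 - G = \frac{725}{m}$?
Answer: $- \frac{3134793}{1211} \approx -2588.6$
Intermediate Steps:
$m = 1211$ ($m = 2 + 1209 = 1211$)
$G = \frac{4119}{1211}$ ($G = 4 - \frac{725}{1211} = \frac{4119}{1211} \approx 3.4013$)
$j{\left(f \right)} = -36 + f^{2} + 32 f$
$\left(\left(j{\left(6 \right)} - 1327\right) + G\right) - 1457 = \left(\left(\left(-36 + 6^{2} + 32 \cdot 6\right) - 1327\right) + \frac{4119}{1211}\right) - 1457 = \left(\left(\left(-36 + 36 + 192\right) - 1327\right) + \frac{4119}{1211}\right) - 1457 = \left(\left(192 - 1327\right) + \frac{4119}{1211}\right) - 1457 = \left(-1135 + \frac{4119}{1211}\right) - 1457 = - \frac{1370366}{1211} - 1457 = - \frac{3134793}{1211}$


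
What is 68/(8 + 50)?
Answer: 34/29 ≈ 1.1724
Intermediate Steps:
68/(8 + 50) = 68/58 = (1/58)*68 = 34/29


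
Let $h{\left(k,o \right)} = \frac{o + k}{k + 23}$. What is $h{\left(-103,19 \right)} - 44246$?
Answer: $- \frac{884899}{20} \approx -44245.0$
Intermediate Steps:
$h{\left(k,o \right)} = \frac{k + o}{23 + k}$
$h{\left(-103,19 \right)} - 44246 = \frac{-103 + 19}{23 - 103} - 44246 = \frac{1}{-80} \left(-84\right) - 44246 = \left(- \frac{1}{80}\right) \left(-84\right) - 44246 = \frac{21}{20} - 44246 = - \frac{884899}{20}$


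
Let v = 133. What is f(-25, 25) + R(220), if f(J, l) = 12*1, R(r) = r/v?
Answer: 1816/133 ≈ 13.654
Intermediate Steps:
R(r) = r/133
f(J, l) = 12
f(-25, 25) + R(220) = 12 + (1/133)*220 = 12 + 220/133 = 1816/133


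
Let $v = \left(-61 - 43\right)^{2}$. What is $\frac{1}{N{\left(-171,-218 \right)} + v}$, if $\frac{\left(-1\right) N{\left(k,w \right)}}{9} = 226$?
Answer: $\frac{1}{8782} \approx 0.00011387$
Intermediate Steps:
$N{\left(k,w \right)} = -2034$ ($N{\left(k,w \right)} = \left(-9\right) 226 = -2034$)
$v = 10816$ ($v = \left(-104\right)^{2} = 10816$)
$\frac{1}{N{\left(-171,-218 \right)} + v} = \frac{1}{-2034 + 10816} = \frac{1}{8782}$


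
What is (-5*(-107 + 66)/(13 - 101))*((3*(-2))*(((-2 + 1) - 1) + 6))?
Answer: 615/11 ≈ 55.909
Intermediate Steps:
(-5*(-107 + 66)/(13 - 101))*((3*(-2))*(((-2 + 1) - 1) + 6)) = (-(-205)/(-88))*(-6*((-1 - 1) + 6)) = (-(-205)*(-1)/88)*(-6*(-2 + 6)) = (-5*41/88)*(-6*4) = -205/88*(-24) = 615/11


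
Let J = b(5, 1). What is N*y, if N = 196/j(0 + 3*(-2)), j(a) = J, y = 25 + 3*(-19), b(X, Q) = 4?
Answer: -1568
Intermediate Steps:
y = -32 (y = 25 - 57 = -32)
J = 4
j(a) = 4
N = 49 (N = 196/4 = 196*(1/4) = 49)
N*y = 49*(-32) = -1568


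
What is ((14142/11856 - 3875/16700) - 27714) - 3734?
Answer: -10377271367/329992 ≈ -31447.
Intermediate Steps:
((14142/11856 - 3875/16700) - 27714) - 3734 = ((14142*(1/11856) - 3875*1/16700) - 27714) - 3734 = ((2357/1976 - 155/668) - 27714) - 3734 = (317049/329992 - 27714) - 3734 = -9145081239/329992 - 3734 = -10377271367/329992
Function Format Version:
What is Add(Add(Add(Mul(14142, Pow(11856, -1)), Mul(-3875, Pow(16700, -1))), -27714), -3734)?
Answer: Rational(-10377271367, 329992) ≈ -31447.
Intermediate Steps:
Add(Add(Add(Mul(14142, Pow(11856, -1)), Mul(-3875, Pow(16700, -1))), -27714), -3734) = Add(Add(Add(Mul(14142, Rational(1, 11856)), Mul(-3875, Rational(1, 16700))), -27714), -3734) = Add(Add(Add(Rational(2357, 1976), Rational(-155, 668)), -27714), -3734) = Add(Add(Rational(317049, 329992), -27714), -3734) = Add(Rational(-9145081239, 329992), -3734) = Rational(-10377271367, 329992)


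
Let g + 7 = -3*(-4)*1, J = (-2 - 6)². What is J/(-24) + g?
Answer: 7/3 ≈ 2.3333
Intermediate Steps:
J = 64 (J = (-8)² = 64)
g = 5 (g = -7 - 3*(-4)*1 = -7 + 12*1 = -7 + 12 = 5)
J/(-24) + g = 64/(-24) + 5 = 64*(-1/24) + 5 = -8/3 + 5 = 7/3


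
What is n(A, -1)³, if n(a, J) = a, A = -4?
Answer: -64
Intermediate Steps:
n(A, -1)³ = (-4)³ = -64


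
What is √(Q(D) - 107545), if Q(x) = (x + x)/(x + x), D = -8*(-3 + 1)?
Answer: 2*I*√26886 ≈ 327.94*I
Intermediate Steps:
D = 16 (D = -8*(-2) = 16)
Q(x) = 1 (Q(x) = (2*x)/((2*x)) = (2*x)*(1/(2*x)) = 1)
√(Q(D) - 107545) = √(1 - 107545) = √(-107544) = 2*I*√26886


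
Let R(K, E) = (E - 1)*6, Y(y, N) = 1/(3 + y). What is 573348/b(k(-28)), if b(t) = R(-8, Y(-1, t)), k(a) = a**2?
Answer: -191116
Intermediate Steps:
R(K, E) = -6 + 6*E (R(K, E) = (-1 + E)*6 = -6 + 6*E)
b(t) = -3 (b(t) = -6 + 6/(3 - 1) = -6 + 6/2 = -6 + 6*(1/2) = -6 + 3 = -3)
573348/b(k(-28)) = 573348/(-3) = 573348*(-1/3) = -191116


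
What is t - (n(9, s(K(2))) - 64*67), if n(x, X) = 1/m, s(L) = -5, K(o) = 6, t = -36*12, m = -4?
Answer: 15425/4 ≈ 3856.3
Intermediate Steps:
t = -432
n(x, X) = -¼ (n(x, X) = 1/(-4) = -¼)
t - (n(9, s(K(2))) - 64*67) = -432 - (-¼ - 64*67) = -432 - (-¼ - 4288) = -432 - 1*(-17153/4) = -432 + 17153/4 = 15425/4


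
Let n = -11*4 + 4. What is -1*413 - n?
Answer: -373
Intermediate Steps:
n = -40 (n = -44 + 4 = -40)
-1*413 - n = -1*413 - 1*(-40) = -413 + 40 = -373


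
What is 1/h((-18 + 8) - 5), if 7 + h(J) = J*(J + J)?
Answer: 1/443 ≈ 0.0022573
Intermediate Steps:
h(J) = -7 + 2*J² (h(J) = -7 + J*(J + J) = -7 + J*(2*J) = -7 + 2*J²)
1/h((-18 + 8) - 5) = 1/(-7 + 2*((-18 + 8) - 5)²) = 1/(-7 + 2*(-10 - 5)²) = 1/(-7 + 2*(-15)²) = 1/(-7 + 2*225) = 1/(-7 + 450) = 1/443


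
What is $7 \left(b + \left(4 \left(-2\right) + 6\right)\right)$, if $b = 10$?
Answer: $56$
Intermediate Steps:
$7 \left(b + \left(4 \left(-2\right) + 6\right)\right) = 7 \left(10 + \left(4 \left(-2\right) + 6\right)\right) = 7 \left(10 + \left(-8 + 6\right)\right) = 7 \left(10 - 2\right) = 7 \cdot 8 = 56$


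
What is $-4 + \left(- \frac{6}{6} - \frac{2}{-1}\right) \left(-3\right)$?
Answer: $-7$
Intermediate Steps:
$-4 + \left(- \frac{6}{6} - \frac{2}{-1}\right) \left(-3\right) = -4 + \left(\left(-6\right) \frac{1}{6} - -2\right) \left(-3\right) = -4 + \left(-1 + 2\right) \left(-3\right) = -4 + 1 \left(-3\right) = -4 - 3 = -7$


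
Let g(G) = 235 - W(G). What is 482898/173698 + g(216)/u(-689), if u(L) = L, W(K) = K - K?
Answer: 145948846/59838961 ≈ 2.4390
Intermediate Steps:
W(K) = 0
g(G) = 235 (g(G) = 235 - 1*0 = 235 + 0 = 235)
482898/173698 + g(216)/u(-689) = 482898/173698 + 235/(-689) = 482898*(1/173698) + 235*(-1/689) = 241449/86849 - 235/689 = 145948846/59838961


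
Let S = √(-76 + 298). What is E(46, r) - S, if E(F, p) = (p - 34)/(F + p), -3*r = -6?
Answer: -⅔ - √222 ≈ -15.566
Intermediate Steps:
r = 2 (r = -⅓*(-6) = 2)
E(F, p) = (-34 + p)/(F + p)
S = √222 ≈ 14.900
E(46, r) - S = (-34 + 2)/(46 + 2) - √222 = -32/48 - √222 = (1/48)*(-32) - √222 = -⅔ - √222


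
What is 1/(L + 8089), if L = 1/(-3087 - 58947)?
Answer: 62034/501793025 ≈ 0.00012362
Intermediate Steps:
L = -1/62034 (L = 1/(-62034) = -1/62034 ≈ -1.6120e-5)
1/(L + 8089) = 1/(-1/62034 + 8089) = 1/(501793025/62034) = 62034/501793025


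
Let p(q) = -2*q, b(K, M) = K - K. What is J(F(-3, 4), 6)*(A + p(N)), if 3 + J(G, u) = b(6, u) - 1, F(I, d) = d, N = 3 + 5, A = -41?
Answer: 228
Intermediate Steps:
b(K, M) = 0
N = 8
J(G, u) = -4 (J(G, u) = -3 + (0 - 1) = -3 - 1 = -4)
J(F(-3, 4), 6)*(A + p(N)) = -4*(-41 - 2*8) = -4*(-41 - 16) = -4*(-57) = 228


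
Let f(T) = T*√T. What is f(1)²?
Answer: 1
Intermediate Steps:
f(T) = T^(3/2)
f(1)² = (1^(3/2))² = 1² = 1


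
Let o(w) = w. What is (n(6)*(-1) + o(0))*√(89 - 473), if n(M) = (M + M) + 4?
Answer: -128*I*√6 ≈ -313.53*I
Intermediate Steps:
n(M) = 4 + 2*M (n(M) = 2*M + 4 = 4 + 2*M)
(n(6)*(-1) + o(0))*√(89 - 473) = ((4 + 2*6)*(-1) + 0)*√(89 - 473) = ((4 + 12)*(-1) + 0)*√(-384) = (16*(-1) + 0)*(8*I*√6) = (-16 + 0)*(8*I*√6) = -128*I*√6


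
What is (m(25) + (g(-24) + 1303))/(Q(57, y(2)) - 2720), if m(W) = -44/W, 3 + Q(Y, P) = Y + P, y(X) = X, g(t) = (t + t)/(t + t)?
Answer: -2713/5550 ≈ -0.48883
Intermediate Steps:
g(t) = 1 (g(t) = (2*t)/((2*t)) = (2*t)*(1/(2*t)) = 1)
Q(Y, P) = -3 + P + Y (Q(Y, P) = -3 + (Y + P) = -3 + (P + Y) = -3 + P + Y)
(m(25) + (g(-24) + 1303))/(Q(57, y(2)) - 2720) = (-44/25 + (1 + 1303))/((-3 + 2 + 57) - 2720) = (-44*1/25 + 1304)/(56 - 2720) = (-44/25 + 1304)/(-2664) = (32556/25)*(-1/2664) = -2713/5550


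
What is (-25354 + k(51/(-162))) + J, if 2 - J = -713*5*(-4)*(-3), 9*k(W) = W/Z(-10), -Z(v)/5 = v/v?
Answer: 42350057/2430 ≈ 17428.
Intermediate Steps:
Z(v) = -5 (Z(v) = -5*v/v = -5*1 = -5)
k(W) = -W/45 (k(W) = (W/(-5))/9 = (W*(-⅕))/9 = (-W/5)/9 = -W/45)
J = 42782 (J = 2 - (-713)*(5*(-4))*(-3) = 2 - (-713)*(-20*(-3)) = 2 - (-713)*60 = 2 - 1*(-42780) = 2 + 42780 = 42782)
(-25354 + k(51/(-162))) + J = (-25354 - 17/(15*(-162))) + 42782 = (-25354 - 17*(-1)/(15*162)) + 42782 = (-25354 - 1/45*(-17/54)) + 42782 = (-25354 + 17/2430) + 42782 = -61610203/2430 + 42782 = 42350057/2430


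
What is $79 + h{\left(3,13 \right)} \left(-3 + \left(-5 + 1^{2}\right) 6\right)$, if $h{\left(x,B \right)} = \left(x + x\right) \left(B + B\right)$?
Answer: $-4133$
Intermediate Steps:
$h{\left(x,B \right)} = 4 B x$ ($h{\left(x,B \right)} = 2 x 2 B = 4 B x$)
$79 + h{\left(3,13 \right)} \left(-3 + \left(-5 + 1^{2}\right) 6\right) = 79 + 4 \cdot 13 \cdot 3 \left(-3 + \left(-5 + 1^{2}\right) 6\right) = 79 + 156 \left(-3 + \left(-5 + 1\right) 6\right) = 79 + 156 \left(-3 - 24\right) = 79 + 156 \left(-27\right) = 79 - 4212 = -4133$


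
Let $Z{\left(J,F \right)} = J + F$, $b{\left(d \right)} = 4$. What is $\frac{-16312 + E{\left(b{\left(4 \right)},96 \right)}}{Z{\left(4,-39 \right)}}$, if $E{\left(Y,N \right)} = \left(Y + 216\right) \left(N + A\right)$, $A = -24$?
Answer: $\frac{472}{35} \approx 13.486$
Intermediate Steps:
$Z{\left(J,F \right)} = F + J$
$E{\left(Y,N \right)} = \left(-24 + N\right) \left(216 + Y\right)$ ($E{\left(Y,N \right)} = \left(Y + 216\right) \left(N - 24\right) = \left(216 + Y\right) \left(-24 + N\right) = \left(-24 + N\right) \left(216 + Y\right)$)
$\frac{-16312 + E{\left(b{\left(4 \right)},96 \right)}}{Z{\left(4,-39 \right)}} = \frac{-16312 + \left(-5184 - 96 + 216 \cdot 96 + 96 \cdot 4\right)}{-39 + 4} = \frac{-16312 + \left(-5184 - 96 + 20736 + 384\right)}{-35} = \left(-16312 + 15840\right) \left(- \frac{1}{35}\right) = \left(-472\right) \left(- \frac{1}{35}\right) = \frac{472}{35}$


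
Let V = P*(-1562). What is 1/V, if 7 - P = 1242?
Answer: 1/1929070 ≈ 5.1838e-7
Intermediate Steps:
P = -1235 (P = 7 - 1*1242 = 7 - 1242 = -1235)
V = 1929070 (V = -1235*(-1562) = 1929070)
1/V = 1/1929070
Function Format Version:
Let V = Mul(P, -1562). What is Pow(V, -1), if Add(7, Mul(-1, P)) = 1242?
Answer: Rational(1, 1929070) ≈ 5.1838e-7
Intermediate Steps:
P = -1235 (P = Add(7, Mul(-1, 1242)) = Add(7, -1242) = -1235)
V = 1929070 (V = Mul(-1235, -1562) = 1929070)
Pow(V, -1) = Pow(1929070, -1) = Rational(1, 1929070)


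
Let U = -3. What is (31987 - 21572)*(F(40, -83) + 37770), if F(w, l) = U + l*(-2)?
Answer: 395072195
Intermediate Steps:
F(w, l) = -3 - 2*l (F(w, l) = -3 + l*(-2) = -3 - 2*l)
(31987 - 21572)*(F(40, -83) + 37770) = (31987 - 21572)*((-3 - 2*(-83)) + 37770) = 10415*((-3 + 166) + 37770) = 10415*(163 + 37770) = 10415*37933 = 395072195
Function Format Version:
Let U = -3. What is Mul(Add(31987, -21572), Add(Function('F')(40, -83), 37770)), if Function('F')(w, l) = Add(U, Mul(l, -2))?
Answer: 395072195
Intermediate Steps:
Function('F')(w, l) = Add(-3, Mul(-2, l)) (Function('F')(w, l) = Add(-3, Mul(l, -2)) = Add(-3, Mul(-2, l)))
Mul(Add(31987, -21572), Add(Function('F')(40, -83), 37770)) = Mul(Add(31987, -21572), Add(Add(-3, Mul(-2, -83)), 37770)) = Mul(10415, Add(Add(-3, 166), 37770)) = Mul(10415, Add(163, 37770)) = Mul(10415, 37933) = 395072195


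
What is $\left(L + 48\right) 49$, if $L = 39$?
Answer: $4263$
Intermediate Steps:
$\left(L + 48\right) 49 = \left(39 + 48\right) 49 = 87 \cdot 49 = 4263$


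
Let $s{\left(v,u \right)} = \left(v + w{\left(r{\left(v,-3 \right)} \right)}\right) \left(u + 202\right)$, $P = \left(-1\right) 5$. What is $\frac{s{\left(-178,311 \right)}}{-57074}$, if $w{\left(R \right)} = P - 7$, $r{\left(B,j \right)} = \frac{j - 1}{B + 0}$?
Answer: $\frac{48735}{28537} \approx 1.7078$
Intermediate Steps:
$P = -5$
$r{\left(B,j \right)} = \frac{-1 + j}{B}$
$w{\left(R \right)} = -12$ ($w{\left(R \right)} = -5 - 7 = -12$)
$s{\left(v,u \right)} = \left(-12 + v\right) \left(202 + u\right)$ ($s{\left(v,u \right)} = \left(v - 12\right) \left(u + 202\right) = \left(-12 + v\right) \left(202 + u\right)$)
$\frac{s{\left(-178,311 \right)}}{-57074} = \frac{-2424 - 3732 + 202 \left(-178\right) + 311 \left(-178\right)}{-57074} = \left(-2424 - 3732 - 35956 - 55358\right) \left(- \frac{1}{57074}\right) = \left(-97470\right) \left(- \frac{1}{57074}\right) = \frac{48735}{28537}$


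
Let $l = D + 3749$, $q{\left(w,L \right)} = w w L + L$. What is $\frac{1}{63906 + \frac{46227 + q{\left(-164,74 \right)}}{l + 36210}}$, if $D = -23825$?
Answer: $\frac{16134}{1033096009} \approx 1.5617 \cdot 10^{-5}$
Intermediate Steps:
$q{\left(w,L \right)} = L + L w^{2}$ ($q{\left(w,L \right)} = w^{2} L + L = L w^{2} + L = L + L w^{2}$)
$l = -20076$ ($l = -23825 + 3749 = -20076$)
$\frac{1}{63906 + \frac{46227 + q{\left(-164,74 \right)}}{l + 36210}} = \frac{1}{63906 + \frac{46227 + 74 \left(1 + \left(-164\right)^{2}\right)}{-20076 + 36210}} = \frac{1}{63906 + \frac{46227 + 74 \left(1 + 26896\right)}{16134}} = \frac{1}{63906 + \left(46227 + 74 \cdot 26897\right) \frac{1}{16134}} = \frac{1}{63906 + \left(46227 + 1990378\right) \frac{1}{16134}} = \frac{1}{63906 + 2036605 \cdot \frac{1}{16134}} = \frac{1}{63906 + \frac{2036605}{16134}} = \frac{1}{\frac{1033096009}{16134}} = \frac{16134}{1033096009}$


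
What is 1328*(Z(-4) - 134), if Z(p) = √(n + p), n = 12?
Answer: -177952 + 2656*√2 ≈ -1.7420e+5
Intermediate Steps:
Z(p) = √(12 + p)
1328*(Z(-4) - 134) = 1328*(√(12 - 4) - 134) = 1328*(√8 - 134) = 1328*(2*√2 - 134) = 1328*(-134 + 2*√2) = -177952 + 2656*√2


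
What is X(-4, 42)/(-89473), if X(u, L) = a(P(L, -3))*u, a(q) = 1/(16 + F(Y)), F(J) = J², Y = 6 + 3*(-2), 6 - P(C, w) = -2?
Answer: 1/357892 ≈ 2.7941e-6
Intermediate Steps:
P(C, w) = 8 (P(C, w) = 6 - 1*(-2) = 6 + 2 = 8)
Y = 0 (Y = 6 - 6 = 0)
a(q) = 1/16 (a(q) = 1/(16 + 0²) = 1/(16 + 0) = 1/16)
X(u, L) = u/16
X(-4, 42)/(-89473) = ((1/16)*(-4))/(-89473) = -¼*(-1/89473) = 1/357892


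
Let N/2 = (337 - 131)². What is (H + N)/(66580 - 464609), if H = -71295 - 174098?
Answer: 160521/398029 ≈ 0.40329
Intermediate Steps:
H = -245393
N = 84872 (N = 2*(337 - 131)² = 2*206² = 2*42436 = 84872)
(H + N)/(66580 - 464609) = (-245393 + 84872)/(66580 - 464609) = -160521/(-398029) = -160521*(-1/398029) = 160521/398029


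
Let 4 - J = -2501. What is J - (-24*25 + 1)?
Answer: 3104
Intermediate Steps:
J = 2505 (J = 4 - 1*(-2501) = 4 + 2501 = 2505)
J - (-24*25 + 1) = 2505 - (-24*25 + 1) = 2505 - (-600 + 1) = 2505 - 1*(-599) = 2505 + 599 = 3104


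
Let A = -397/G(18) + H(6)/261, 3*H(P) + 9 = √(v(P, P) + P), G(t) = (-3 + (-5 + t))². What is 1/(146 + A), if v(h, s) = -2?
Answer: 78300/11120249 ≈ 0.0070412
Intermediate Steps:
G(t) = (-8 + t)²
H(P) = -3 + √(-2 + P)/3
A = -311551/78300 (A = -397/(-8 + 18)² + (-3 + √(-2 + 6)/3)/261 = -397/(10²) + (-3 + √4/3)*(1/261) = -397/100 + (-3 + (⅓)*2)*(1/261) = -397*1/100 + (-3 + ⅔)*(1/261) = -397/100 - 7/3*1/261 = -397/100 - 7/783 = -311551/78300 ≈ -3.9789)
1/(146 + A) = 1/(146 - 311551/78300) = 1/(11120249/78300) = 78300/11120249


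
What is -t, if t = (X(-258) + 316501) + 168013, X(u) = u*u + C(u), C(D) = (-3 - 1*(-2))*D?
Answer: -551336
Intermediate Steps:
C(D) = -D (C(D) = (-3 + 2)*D = -D)
X(u) = u² - u (X(u) = u*u - u = u² - u)
t = 551336 (t = (-258*(-1 - 258) + 316501) + 168013 = (-258*(-259) + 316501) + 168013 = (66822 + 316501) + 168013 = 383323 + 168013 = 551336)
-t = -1*551336 = -551336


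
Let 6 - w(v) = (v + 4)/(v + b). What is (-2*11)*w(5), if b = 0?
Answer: -462/5 ≈ -92.400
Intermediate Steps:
w(v) = 6 - (4 + v)/v (w(v) = 6 - (v + 4)/(v + 0) = 6 - (4 + v)/v)
(-2*11)*w(5) = (-2*11)*(5 - 4/5) = -22*(5 - 4*⅕) = -22*(5 - ⅘) = -22*21/5 = -462/5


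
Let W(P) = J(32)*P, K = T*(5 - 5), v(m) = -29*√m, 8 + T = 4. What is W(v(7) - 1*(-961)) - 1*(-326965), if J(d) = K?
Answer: 326965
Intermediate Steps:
T = -4 (T = -8 + 4 = -4)
K = 0 (K = -4*(5 - 5) = -4*0 = 0)
J(d) = 0
W(P) = 0 (W(P) = 0*P = 0)
W(v(7) - 1*(-961)) - 1*(-326965) = 0 - 1*(-326965) = 0 + 326965 = 326965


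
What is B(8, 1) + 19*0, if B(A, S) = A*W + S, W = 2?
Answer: 17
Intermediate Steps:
B(A, S) = S + 2*A (B(A, S) = A*2 + S = 2*A + S = S + 2*A)
B(8, 1) + 19*0 = (1 + 2*8) + 19*0 = (1 + 16) + 0 = 17 + 0 = 17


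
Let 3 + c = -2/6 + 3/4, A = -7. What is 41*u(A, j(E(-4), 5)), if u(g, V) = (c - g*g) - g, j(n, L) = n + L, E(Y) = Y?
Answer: -21935/12 ≈ -1827.9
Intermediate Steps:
c = -31/12 (c = -3 + (-2/6 + 3/4) = -3 + (-2*1/6 + 3*(1/4)) = -3 + (-1/3 + 3/4) = -3 + 5/12 = -31/12 ≈ -2.5833)
j(n, L) = L + n
u(g, V) = -31/12 - g - g**2 (u(g, V) = (-31/12 - g*g) - g = (-31/12 - g**2) - g = -31/12 - g - g**2)
41*u(A, j(E(-4), 5)) = 41*(-31/12 - 1*(-7) - 1*(-7)**2) = 41*(-31/12 + 7 - 1*49) = 41*(-31/12 + 7 - 49) = 41*(-535/12) = -21935/12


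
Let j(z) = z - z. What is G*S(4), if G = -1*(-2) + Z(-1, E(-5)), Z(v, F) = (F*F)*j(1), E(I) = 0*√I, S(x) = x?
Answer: 8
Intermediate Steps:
E(I) = 0
j(z) = 0
Z(v, F) = 0 (Z(v, F) = (F*F)*0 = F²*0 = 0)
G = 2 (G = -1*(-2) + 0 = 2 + 0 = 2)
G*S(4) = 2*4 = 8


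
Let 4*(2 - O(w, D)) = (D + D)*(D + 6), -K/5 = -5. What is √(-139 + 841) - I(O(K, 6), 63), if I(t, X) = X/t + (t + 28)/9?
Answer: 257/102 + 3*√78 ≈ 29.015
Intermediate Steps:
K = 25 (K = -5*(-5) = 25)
O(w, D) = 2 - D*(6 + D)/2 (O(w, D) = 2 - (D + D)*(D + 6)/4 = 2 - 2*D*(6 + D)/4 = 2 - D*(6 + D)/2)
I(t, X) = 28/9 + t/9 + X/t (I(t, X) = X/t + (28 + t)*(⅑) = X/t + (28/9 + t/9) = 28/9 + t/9 + X/t)
√(-139 + 841) - I(O(K, 6), 63) = √(-139 + 841) - (63 + (2 - 3*6 - ½*6²)*(28 + (2 - 3*6 - ½*6²))/9)/(2 - 3*6 - ½*6²) = √702 - (63 + (2 - 18 - ½*36)*(28 + (2 - 18 - ½*36))/9)/(2 - 18 - ½*36) = 3*√78 - (63 + (2 - 18 - 18)*(28 + (2 - 18 - 18))/9)/(2 - 18 - 18) = 3*√78 - (63 + (⅑)*(-34)*(28 - 34))/(-34) = 3*√78 - (-1)*(63 + (⅑)*(-34)*(-6))/34 = 3*√78 - (-1)*(63 + 68/3)/34 = 3*√78 - (-1)*257/(34*3) = 3*√78 - 1*(-257/102) = 3*√78 + 257/102 = 257/102 + 3*√78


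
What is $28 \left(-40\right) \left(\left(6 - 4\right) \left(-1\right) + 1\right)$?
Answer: $1120$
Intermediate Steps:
$28 \left(-40\right) \left(\left(6 - 4\right) \left(-1\right) + 1\right) = - 1120 \left(\left(6 - 4\right) \left(-1\right) + 1\right) = - 1120 \left(2 \left(-1\right) + 1\right) = - 1120 \left(-2 + 1\right) = \left(-1120\right) \left(-1\right) = 1120$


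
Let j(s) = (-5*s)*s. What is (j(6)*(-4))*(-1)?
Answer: -720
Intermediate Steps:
j(s) = -5*s²
(j(6)*(-4))*(-1) = (-5*6²*(-4))*(-1) = (-5*36*(-4))*(-1) = -180*(-4)*(-1) = 720*(-1) = -720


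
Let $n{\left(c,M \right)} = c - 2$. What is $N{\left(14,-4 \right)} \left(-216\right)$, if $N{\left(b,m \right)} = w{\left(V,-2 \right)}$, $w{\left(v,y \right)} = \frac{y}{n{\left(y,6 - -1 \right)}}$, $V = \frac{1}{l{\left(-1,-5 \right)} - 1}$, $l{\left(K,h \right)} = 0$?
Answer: $-108$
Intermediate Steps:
$n{\left(c,M \right)} = -2 + c$
$V = -1$ ($V = \frac{1}{0 - 1} = \frac{1}{-1} = -1$)
$w{\left(v,y \right)} = \frac{y}{-2 + y}$
$N{\left(b,m \right)} = \frac{1}{2}$ ($N{\left(b,m \right)} = - \frac{2}{-2 - 2} = - \frac{2}{-4} = \left(-2\right) \left(- \frac{1}{4}\right) = \frac{1}{2}$)
$N{\left(14,-4 \right)} \left(-216\right) = \frac{1}{2} \left(-216\right) = -108$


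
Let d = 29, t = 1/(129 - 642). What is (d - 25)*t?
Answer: -4/513 ≈ -0.0077973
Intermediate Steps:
t = -1/513 (t = 1/(-513) = -1/513 ≈ -0.0019493)
(d - 25)*t = (29 - 25)*(-1/513) = 4*(-1/513) = -4/513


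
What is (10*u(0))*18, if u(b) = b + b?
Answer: 0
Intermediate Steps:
u(b) = 2*b
(10*u(0))*18 = (10*(2*0))*18 = (10*0)*18 = 0*18 = 0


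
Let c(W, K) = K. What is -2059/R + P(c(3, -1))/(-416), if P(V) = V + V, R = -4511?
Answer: 33291/72176 ≈ 0.46125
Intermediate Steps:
P(V) = 2*V
-2059/R + P(c(3, -1))/(-416) = -2059/(-4511) + (2*(-1))/(-416) = -2059*(-1/4511) - 2*(-1/416) = 2059/4511 + 1/208 = 33291/72176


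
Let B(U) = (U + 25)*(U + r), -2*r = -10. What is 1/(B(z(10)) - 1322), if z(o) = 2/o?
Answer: -25/29774 ≈ -0.00083966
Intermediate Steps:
r = 5 (r = -½*(-10) = 5)
B(U) = (5 + U)*(25 + U) (B(U) = (U + 25)*(U + 5) = (25 + U)*(5 + U) = (5 + U)*(25 + U))
1/(B(z(10)) - 1322) = 1/((125 + (2/10)² + 30*(2/10)) - 1322) = 1/((125 + (2*(⅒))² + 30*(2*(⅒))) - 1322) = 1/((125 + (⅕)² + 30*(⅕)) - 1322) = 1/((125 + 1/25 + 6) - 1322) = 1/(3276/25 - 1322) = 1/(-29774/25) = -25/29774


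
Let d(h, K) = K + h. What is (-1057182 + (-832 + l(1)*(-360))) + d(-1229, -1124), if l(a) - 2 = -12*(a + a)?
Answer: -1052447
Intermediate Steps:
l(a) = 2 - 24*a (l(a) = 2 - 12*(a + a) = 2 - 24*a)
(-1057182 + (-832 + l(1)*(-360))) + d(-1229, -1124) = (-1057182 + (-832 + (2 - 24*1)*(-360))) + (-1124 - 1229) = (-1057182 + (-832 + (2 - 24)*(-360))) - 2353 = (-1057182 + (-832 - 22*(-360))) - 2353 = (-1057182 + (-832 + 7920)) - 2353 = (-1057182 + 7088) - 2353 = -1050094 - 2353 = -1052447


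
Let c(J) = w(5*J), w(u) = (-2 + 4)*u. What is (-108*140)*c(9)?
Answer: -1360800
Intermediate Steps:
w(u) = 2*u
c(J) = 10*J (c(J) = 2*(5*J) = 10*J)
(-108*140)*c(9) = (-108*140)*(10*9) = -15120*90 = -1360800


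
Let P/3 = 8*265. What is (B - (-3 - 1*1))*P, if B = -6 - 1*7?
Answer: -57240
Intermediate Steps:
P = 6360 (P = 3*(8*265) = 3*2120 = 6360)
B = -13 (B = -6 - 7 = -13)
(B - (-3 - 1*1))*P = (-13 - (-3 - 1*1))*6360 = (-13 - (-3 - 1))*6360 = (-13 - 1*(-4))*6360 = (-13 + 4)*6360 = -9*6360 = -57240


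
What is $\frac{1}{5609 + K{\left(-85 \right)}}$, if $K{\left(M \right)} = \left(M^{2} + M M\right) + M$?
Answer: $\frac{1}{19974} \approx 5.0065 \cdot 10^{-5}$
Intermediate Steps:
$K{\left(M \right)} = M + 2 M^{2}$ ($K{\left(M \right)} = \left(M^{2} + M^{2}\right) + M = 2 M^{2} + M = M + 2 M^{2}$)
$\frac{1}{5609 + K{\left(-85 \right)}} = \frac{1}{5609 - 85 \left(1 + 2 \left(-85\right)\right)} = \frac{1}{5609 - 85 \left(1 - 170\right)} = \frac{1}{5609 - -14365} = \frac{1}{5609 + 14365} = \frac{1}{19974}$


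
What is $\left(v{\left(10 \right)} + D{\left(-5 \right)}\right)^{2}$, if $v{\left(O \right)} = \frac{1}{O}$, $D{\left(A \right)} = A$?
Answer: $\frac{2401}{100} \approx 24.01$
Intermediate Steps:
$\left(v{\left(10 \right)} + D{\left(-5 \right)}\right)^{2} = \left(\frac{1}{10} - 5\right)^{2} = \left(- \frac{49}{10}\right)^{2} = \frac{2401}{100}$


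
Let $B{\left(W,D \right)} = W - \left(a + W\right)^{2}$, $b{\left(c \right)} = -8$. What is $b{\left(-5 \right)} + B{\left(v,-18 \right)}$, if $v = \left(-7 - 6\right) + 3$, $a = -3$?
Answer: $-187$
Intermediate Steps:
$v = -10$ ($v = -13 + 3 = -10$)
$B{\left(W,D \right)} = W - \left(-3 + W\right)^{2}$
$b{\left(-5 \right)} + B{\left(v,-18 \right)} = -8 - \left(10 + \left(-3 - 10\right)^{2}\right) = -8 - 179 = -187$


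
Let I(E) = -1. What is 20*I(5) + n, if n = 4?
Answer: -16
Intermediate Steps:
20*I(5) + n = 20*(-1) + 4 = -20 + 4 = -16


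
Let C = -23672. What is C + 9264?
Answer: -14408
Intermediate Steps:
C + 9264 = -23672 + 9264 = -14408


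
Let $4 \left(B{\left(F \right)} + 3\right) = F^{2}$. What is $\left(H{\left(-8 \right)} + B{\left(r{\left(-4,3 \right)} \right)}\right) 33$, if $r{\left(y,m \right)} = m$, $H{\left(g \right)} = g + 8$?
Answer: $- \frac{99}{4} \approx -24.75$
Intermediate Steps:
$H{\left(g \right)} = 8 + g$
$B{\left(F \right)} = -3 + \frac{F^{2}}{4}$
$\left(H{\left(-8 \right)} + B{\left(r{\left(-4,3 \right)} \right)}\right) 33 = \left(\left(8 - 8\right) - \left(3 - \frac{3^{2}}{4}\right)\right) 33 = \left(0 + \left(-3 + \frac{1}{4} \cdot 9\right)\right) 33 = \left(0 + \left(-3 + \frac{9}{4}\right)\right) 33 = \left(0 - \frac{3}{4}\right) 33 = \left(- \frac{3}{4}\right) 33 = - \frac{99}{4}$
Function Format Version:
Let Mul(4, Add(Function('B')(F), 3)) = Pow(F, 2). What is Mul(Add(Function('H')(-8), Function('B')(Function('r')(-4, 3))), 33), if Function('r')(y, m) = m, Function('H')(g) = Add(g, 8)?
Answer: Rational(-99, 4) ≈ -24.750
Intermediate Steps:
Function('H')(g) = Add(8, g)
Function('B')(F) = Add(-3, Mul(Rational(1, 4), Pow(F, 2)))
Mul(Add(Function('H')(-8), Function('B')(Function('r')(-4, 3))), 33) = Mul(Add(Add(8, -8), Add(-3, Mul(Rational(1, 4), Pow(3, 2)))), 33) = Mul(Add(0, Add(-3, Mul(Rational(1, 4), 9))), 33) = Mul(Add(0, Add(-3, Rational(9, 4))), 33) = Mul(Add(0, Rational(-3, 4)), 33) = Mul(Rational(-3, 4), 33) = Rational(-99, 4)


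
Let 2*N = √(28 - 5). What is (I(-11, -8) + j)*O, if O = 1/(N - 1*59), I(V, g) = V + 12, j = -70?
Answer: 16284/13901 + 138*√23/13901 ≈ 1.2190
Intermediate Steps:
N = √23/2 (N = √(28 - 5)/2 = √23/2 ≈ 2.3979)
I(V, g) = 12 + V
O = 1/(-59 + √23/2) (O = 1/(√23/2 - 1*59) = 1/(√23/2 - 59) = 1/(-59 + √23/2) ≈ -0.017667)
(I(-11, -8) + j)*O = ((12 - 11) - 70)*(-236/13901 - 2*√23/13901) = (1 - 70)*(-236/13901 - 2*√23/13901) = -69*(-236/13901 - 2*√23/13901) = 16284/13901 + 138*√23/13901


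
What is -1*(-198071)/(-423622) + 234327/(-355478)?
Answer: -42418988833/37647075329 ≈ -1.1268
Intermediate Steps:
-1*(-198071)/(-423622) + 234327/(-355478) = 198071*(-1/423622) + 234327*(-1/355478) = -198071/423622 - 234327/355478 = -42418988833/37647075329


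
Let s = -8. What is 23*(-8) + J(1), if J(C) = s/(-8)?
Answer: -183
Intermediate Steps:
J(C) = 1 (J(C) = -8/(-8) = -8*(-⅛) = 1)
23*(-8) + J(1) = 23*(-8) + 1 = -184 + 1 = -183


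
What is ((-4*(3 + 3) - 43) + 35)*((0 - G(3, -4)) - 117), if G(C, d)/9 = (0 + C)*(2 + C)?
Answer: 8064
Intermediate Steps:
G(C, d) = 9*C*(2 + C) (G(C, d) = 9*((0 + C)*(2 + C)) = 9*(C*(2 + C)) = 9*C*(2 + C))
((-4*(3 + 3) - 43) + 35)*((0 - G(3, -4)) - 117) = ((-4*(3 + 3) - 43) + 35)*((0 - 9*3*(2 + 3)) - 117) = ((-4*6 - 43) + 35)*((0 - 9*3*5) - 117) = ((-24 - 43) + 35)*((0 - 1*135) - 117) = (-67 + 35)*((0 - 135) - 117) = -32*(-135 - 117) = -32*(-252) = 8064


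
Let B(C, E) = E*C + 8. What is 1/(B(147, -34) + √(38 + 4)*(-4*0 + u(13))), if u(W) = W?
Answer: -2495/12446501 - 13*√42/24893002 ≈ -0.00020384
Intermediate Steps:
B(C, E) = 8 + C*E (B(C, E) = C*E + 8 = 8 + C*E)
1/(B(147, -34) + √(38 + 4)*(-4*0 + u(13))) = 1/((8 + 147*(-34)) + √(38 + 4)*(-4*0 + 13)) = 1/((8 - 4998) + √42*(0 + 13)) = 1/(-4990 + √42*13) = 1/(-4990 + 13*√42)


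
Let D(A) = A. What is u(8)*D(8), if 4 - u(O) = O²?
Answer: -480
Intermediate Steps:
u(O) = 4 - O²
u(8)*D(8) = (4 - 1*8²)*8 = (4 - 1*64)*8 = (4 - 64)*8 = -60*8 = -480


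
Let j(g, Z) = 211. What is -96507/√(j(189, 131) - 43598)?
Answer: 96507*I*√43387/43387 ≈ 463.32*I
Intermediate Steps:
-96507/√(j(189, 131) - 43598) = -96507/√(211 - 43598) = -96507*(-I*√43387/43387) = -(-96507)*I*√43387/43387 = 96507*I*√43387/43387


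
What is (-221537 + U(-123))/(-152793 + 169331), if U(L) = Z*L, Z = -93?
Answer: -105049/8269 ≈ -12.704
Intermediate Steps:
U(L) = -93*L
(-221537 + U(-123))/(-152793 + 169331) = (-221537 - 93*(-123))/(-152793 + 169331) = (-221537 + 11439)/16538 = -210098*1/16538 = -105049/8269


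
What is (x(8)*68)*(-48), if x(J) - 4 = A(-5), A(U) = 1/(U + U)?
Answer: -63648/5 ≈ -12730.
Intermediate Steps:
A(U) = 1/(2*U)
x(J) = 39/10 (x(J) = 4 + (½)/(-5) = 4 + (½)*(-⅕) = 4 - ⅒ = 39/10)
(x(8)*68)*(-48) = ((39/10)*68)*(-48) = (1326/5)*(-48) = -63648/5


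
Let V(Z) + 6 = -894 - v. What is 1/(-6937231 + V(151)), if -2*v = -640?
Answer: -1/6938451 ≈ -1.4412e-7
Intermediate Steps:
v = 320 (v = -½*(-640) = 320)
V(Z) = -1220 (V(Z) = -6 + (-894 - 1*320) = -6 + (-894 - 320) = -6 - 1214 = -1220)
1/(-6937231 + V(151)) = 1/(-6937231 - 1220) = 1/(-6938451) = -1/6938451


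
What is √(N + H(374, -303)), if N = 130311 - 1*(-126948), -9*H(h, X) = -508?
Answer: √2315839/3 ≈ 507.26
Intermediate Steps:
H(h, X) = 508/9 (H(h, X) = -⅑*(-508) = 508/9)
N = 257259 (N = 130311 + 126948 = 257259)
√(N + H(374, -303)) = √(257259 + 508/9) = √(2315839/9) = √2315839/3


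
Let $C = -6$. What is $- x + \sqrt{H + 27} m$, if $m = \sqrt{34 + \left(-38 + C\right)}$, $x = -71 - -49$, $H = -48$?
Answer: $22 - \sqrt{210} \approx 7.5086$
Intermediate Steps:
$x = -22$ ($x = -71 + 49 = -22$)
$m = i \sqrt{10}$ ($m = \sqrt{34 - 44} = \sqrt{-10} = i \sqrt{10} \approx 3.1623 i$)
$- x + \sqrt{H + 27} m = \left(-1\right) \left(-22\right) + \sqrt{-48 + 27} i \sqrt{10} = 22 + \sqrt{-21} i \sqrt{10} = 22 + i \sqrt{21} i \sqrt{10} = 22 - \sqrt{210}$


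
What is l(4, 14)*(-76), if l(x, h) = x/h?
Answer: -152/7 ≈ -21.714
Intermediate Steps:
l(4, 14)*(-76) = (4/14)*(-76) = (4*(1/14))*(-76) = (2/7)*(-76) = -152/7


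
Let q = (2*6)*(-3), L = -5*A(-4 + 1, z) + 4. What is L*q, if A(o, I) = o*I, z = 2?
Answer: -1224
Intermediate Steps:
A(o, I) = I*o
L = 34 (L = -10*(-4 + 1) + 4 = -10*(-3) + 4 = -5*(-6) + 4 = 30 + 4 = 34)
q = -36 (q = 12*(-3) = -36)
L*q = 34*(-36) = -1224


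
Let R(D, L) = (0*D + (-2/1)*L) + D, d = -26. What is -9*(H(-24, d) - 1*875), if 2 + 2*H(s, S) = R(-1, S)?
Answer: 15309/2 ≈ 7654.5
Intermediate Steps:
R(D, L) = D - 2*L (R(D, L) = (0 + (-2*1)*L) + D = (0 - 2*L) + D = -2*L + D = D - 2*L)
H(s, S) = -3/2 - S (H(s, S) = -1 + (-1 - 2*S)/2 = -1 + (-½ - S) = -3/2 - S)
-9*(H(-24, d) - 1*875) = -9*((-3/2 - 1*(-26)) - 1*875) = -9*((-3/2 + 26) - 875) = -9*(49/2 - 875) = -9*(-1701/2) = 15309/2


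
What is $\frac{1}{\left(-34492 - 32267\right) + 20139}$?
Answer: $- \frac{1}{46620} \approx -2.145 \cdot 10^{-5}$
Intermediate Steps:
$\frac{1}{\left(-34492 - 32267\right) + 20139} = \frac{1}{-66759 + 20139} = \frac{1}{-46620} = - \frac{1}{46620}$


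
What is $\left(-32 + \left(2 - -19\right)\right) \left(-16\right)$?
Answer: $176$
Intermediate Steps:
$\left(-32 + \left(2 - -19\right)\right) \left(-16\right) = \left(-32 + \left(2 + 19\right)\right) \left(-16\right) = \left(-32 + 21\right) \left(-16\right) = \left(-11\right) \left(-16\right) = 176$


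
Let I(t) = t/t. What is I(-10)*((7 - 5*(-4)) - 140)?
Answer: -113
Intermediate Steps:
I(t) = 1
I(-10)*((7 - 5*(-4)) - 140) = 1*((7 - 5*(-4)) - 140) = 1*((7 + 20) - 140) = 1*(27 - 140) = 1*(-113) = -113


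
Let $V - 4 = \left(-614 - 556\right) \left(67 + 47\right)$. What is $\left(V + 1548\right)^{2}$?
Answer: $17378621584$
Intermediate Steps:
$V = -133376$ ($V = 4 + \left(-614 - 556\right) \left(67 + 47\right) = 4 - 133380 = -133376$)
$\left(V + 1548\right)^{2} = \left(-133376 + 1548\right)^{2} = \left(-131828\right)^{2} = 17378621584$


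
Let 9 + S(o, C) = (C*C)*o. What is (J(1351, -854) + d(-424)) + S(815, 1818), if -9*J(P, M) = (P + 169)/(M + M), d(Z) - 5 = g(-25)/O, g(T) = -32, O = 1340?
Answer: 3467852022971236/1287405 ≈ 2.6937e+9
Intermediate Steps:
S(o, C) = -9 + o*C² (S(o, C) = -9 + (C*C)*o = -9 + C²*o = -9 + o*C²)
d(Z) = 1667/335 (d(Z) = 5 - 32/1340 = 5 - 32*1/1340 = 5 - 8/335 = 1667/335)
J(P, M) = -(169 + P)/(18*M) (J(P, M) = -(P + 169)/(9*(M + M)) = -(169 + P)/(9*(2*M)) = -(169 + P)*1/(2*M)/9 = -(169 + P)/(18*M))
(J(1351, -854) + d(-424)) + S(815, 1818) = ((1/18)*(-169 - 1*1351)/(-854) + 1667/335) + (-9 + 815*1818²) = ((1/18)*(-1/854)*(-169 - 1351) + 1667/335) + (-9 + 815*3305124) = ((1/18)*(-1/854)*(-1520) + 1667/335) + (-9 + 2693676060) = (380/3843 + 1667/335) + 2693676051 = 6533581/1287405 + 2693676051 = 3467852022971236/1287405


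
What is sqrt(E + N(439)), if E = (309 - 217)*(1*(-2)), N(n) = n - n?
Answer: 2*I*sqrt(46) ≈ 13.565*I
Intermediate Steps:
N(n) = 0
E = -184 (E = 92*(-2) = -184)
sqrt(E + N(439)) = sqrt(-184 + 0) = sqrt(-184) = 2*I*sqrt(46)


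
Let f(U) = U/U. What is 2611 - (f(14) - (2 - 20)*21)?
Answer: 2232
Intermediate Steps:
f(U) = 1
2611 - (f(14) - (2 - 20)*21) = 2611 - (1 - (2 - 20)*21) = 2611 - (1 - (-18)*21) = 2611 - (1 - 1*(-378)) = 2611 - (1 + 378) = 2611 - 1*379 = 2611 - 379 = 2232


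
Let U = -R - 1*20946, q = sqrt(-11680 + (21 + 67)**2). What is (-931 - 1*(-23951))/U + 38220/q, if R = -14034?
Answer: -5755/1728 - 3185*I*sqrt(246)/82 ≈ -3.3304 - 609.2*I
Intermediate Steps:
q = 4*I*sqrt(246) (q = sqrt(-11680 + 88**2) = sqrt(-11680 + 7744) = sqrt(-3936) = 4*I*sqrt(246) ≈ 62.738*I)
U = -6912 (U = -1*(-14034) - 1*20946 = 14034 - 20946 = -6912)
(-931 - 1*(-23951))/U + 38220/q = (-931 - 1*(-23951))/(-6912) + 38220/((4*I*sqrt(246))) = (-931 + 23951)*(-1/6912) + 38220*(-I*sqrt(246)/984) = 23020*(-1/6912) - 3185*I*sqrt(246)/82 = -5755/1728 - 3185*I*sqrt(246)/82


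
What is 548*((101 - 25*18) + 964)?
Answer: 337020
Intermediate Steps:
548*((101 - 25*18) + 964) = 548*((101 - 450) + 964) = 548*(-349 + 964) = 548*615 = 337020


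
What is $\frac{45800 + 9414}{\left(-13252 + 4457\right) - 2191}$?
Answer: $- \frac{27607}{5493} \approx -5.0258$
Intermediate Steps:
$\frac{45800 + 9414}{\left(-13252 + 4457\right) - 2191} = \frac{55214}{-8795 - 2191} = \frac{55214}{-10986} = 55214 \left(- \frac{1}{10986}\right) = - \frac{27607}{5493}$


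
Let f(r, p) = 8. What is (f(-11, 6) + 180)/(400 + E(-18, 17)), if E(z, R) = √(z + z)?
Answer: 18800/40009 - 282*I/40009 ≈ 0.46989 - 0.0070484*I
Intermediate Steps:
E(z, R) = √2*√z (E(z, R) = √(2*z) = √2*√z)
(f(-11, 6) + 180)/(400 + E(-18, 17)) = (8 + 180)/(400 + √2*√(-18)) = 188/(400 + √2*(3*I*√2)) = 188/(400 + 6*I) = 188*((400 - 6*I)/160036) = 47*(400 - 6*I)/40009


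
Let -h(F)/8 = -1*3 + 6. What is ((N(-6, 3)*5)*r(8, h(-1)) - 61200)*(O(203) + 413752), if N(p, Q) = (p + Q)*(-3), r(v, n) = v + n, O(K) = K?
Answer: -25632093600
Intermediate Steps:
h(F) = -24 (h(F) = -8*(-1*3 + 6) = -8*(-3 + 6) = -8*3 = -24)
r(v, n) = n + v
N(p, Q) = -3*Q - 3*p (N(p, Q) = (Q + p)*(-3) = -3*Q - 3*p)
((N(-6, 3)*5)*r(8, h(-1)) - 61200)*(O(203) + 413752) = (((-3*3 - 3*(-6))*5)*(-24 + 8) - 61200)*(203 + 413752) = (((-9 + 18)*5)*(-16) - 61200)*413955 = ((9*5)*(-16) - 61200)*413955 = (45*(-16) - 61200)*413955 = (-720 - 61200)*413955 = -61920*413955 = -25632093600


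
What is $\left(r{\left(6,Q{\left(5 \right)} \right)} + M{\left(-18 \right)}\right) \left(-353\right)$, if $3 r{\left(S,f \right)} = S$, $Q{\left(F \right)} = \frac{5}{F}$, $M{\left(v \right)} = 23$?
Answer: $-8825$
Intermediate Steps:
$r{\left(S,f \right)} = \frac{S}{3}$
$\left(r{\left(6,Q{\left(5 \right)} \right)} + M{\left(-18 \right)}\right) \left(-353\right) = \left(\frac{1}{3} \cdot 6 + 23\right) \left(-353\right) = \left(2 + 23\right) \left(-353\right) = 25 \left(-353\right) = -8825$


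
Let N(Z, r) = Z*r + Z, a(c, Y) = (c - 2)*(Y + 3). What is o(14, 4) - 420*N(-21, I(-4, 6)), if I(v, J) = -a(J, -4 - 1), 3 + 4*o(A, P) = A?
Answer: 317531/4 ≈ 79383.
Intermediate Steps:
o(A, P) = -3/4 + A/4
a(c, Y) = (-2 + c)*(3 + Y)
I(v, J) = -4 + 2*J (I(v, J) = -(-6 - 2*(-4 - 1) + 3*J + (-4 - 1)*J) = -(-6 - 2*(-5) + 3*J - 5*J) = -(-6 + 10 + 3*J - 5*J) = -(4 - 2*J) = -4 + 2*J)
N(Z, r) = Z + Z*r
o(14, 4) - 420*N(-21, I(-4, 6)) = (-3/4 + (1/4)*14) - (-8820)*(1 + (-4 + 2*6)) = (-3/4 + 7/2) - (-8820)*(1 + (-4 + 12)) = 11/4 - (-8820)*(1 + 8) = 11/4 - (-8820)*9 = 11/4 - 420*(-189) = 11/4 + 79380 = 317531/4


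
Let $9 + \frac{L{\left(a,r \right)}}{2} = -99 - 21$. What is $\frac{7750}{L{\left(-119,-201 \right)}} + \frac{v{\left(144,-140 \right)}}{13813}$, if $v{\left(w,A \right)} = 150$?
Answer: $- \frac{53506025}{1781877} \approx -30.028$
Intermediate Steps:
$L{\left(a,r \right)} = -258$ ($L{\left(a,r \right)} = -18 + 2 \left(-99 - 21\right) = -18 + 2 \left(-120\right) = -18 - 240 = -258$)
$\frac{7750}{L{\left(-119,-201 \right)}} + \frac{v{\left(144,-140 \right)}}{13813} = \frac{7750}{-258} + \frac{150}{13813} = 7750 \left(- \frac{1}{258}\right) + 150 \cdot \frac{1}{13813} = - \frac{3875}{129} + \frac{150}{13813} = - \frac{53506025}{1781877}$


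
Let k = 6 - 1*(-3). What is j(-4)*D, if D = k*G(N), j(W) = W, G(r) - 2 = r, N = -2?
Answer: 0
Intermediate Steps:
G(r) = 2 + r
k = 9 (k = 6 + 3 = 9)
D = 0 (D = 9*(2 - 2) = 9*0 = 0)
j(-4)*D = -4*0 = 0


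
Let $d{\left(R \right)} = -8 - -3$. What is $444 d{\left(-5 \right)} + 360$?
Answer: $-1860$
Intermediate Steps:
$d{\left(R \right)} = -5$ ($d{\left(R \right)} = -8 + 3 = -5$)
$444 d{\left(-5 \right)} + 360 = 444 \left(-5\right) + 360 = -2220 + 360 = -1860$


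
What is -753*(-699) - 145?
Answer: 526202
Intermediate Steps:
-753*(-699) - 145 = 526347 - 145 = 526202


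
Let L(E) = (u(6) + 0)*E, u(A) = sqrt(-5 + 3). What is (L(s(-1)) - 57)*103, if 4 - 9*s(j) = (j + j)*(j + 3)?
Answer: -5871 + 824*I*sqrt(2)/9 ≈ -5871.0 + 129.48*I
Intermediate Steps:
u(A) = I*sqrt(2) (u(A) = sqrt(-2) = I*sqrt(2))
s(j) = 4/9 - 2*j*(3 + j)/9 (s(j) = 4/9 - (j + j)*(j + 3)/9 = 4/9 - 2*j*(3 + j)/9)
L(E) = I*E*sqrt(2) (L(E) = (I*sqrt(2) + 0)*E = (I*sqrt(2))*E = I*E*sqrt(2))
(L(s(-1)) - 57)*103 = (I*(4/9 - 2/3*(-1) - 2/9*(-1)**2)*sqrt(2) - 57)*103 = (I*(4/9 + 2/3 - 2/9*1)*sqrt(2) - 57)*103 = (I*(4/9 + 2/3 - 2/9)*sqrt(2) - 57)*103 = (I*(8/9)*sqrt(2) - 57)*103 = (8*I*sqrt(2)/9 - 57)*103 = (-57 + 8*I*sqrt(2)/9)*103 = -5871 + 824*I*sqrt(2)/9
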